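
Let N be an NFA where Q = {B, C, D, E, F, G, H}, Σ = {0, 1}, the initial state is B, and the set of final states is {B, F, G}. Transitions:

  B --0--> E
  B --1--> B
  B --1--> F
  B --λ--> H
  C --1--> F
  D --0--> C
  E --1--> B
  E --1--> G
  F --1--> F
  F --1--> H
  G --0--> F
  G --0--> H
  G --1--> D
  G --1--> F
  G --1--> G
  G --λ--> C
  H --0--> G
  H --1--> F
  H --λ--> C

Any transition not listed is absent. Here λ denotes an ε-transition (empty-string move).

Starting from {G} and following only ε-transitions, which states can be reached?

Begin with {G}.
ε-move G → C; add C.

{C, G}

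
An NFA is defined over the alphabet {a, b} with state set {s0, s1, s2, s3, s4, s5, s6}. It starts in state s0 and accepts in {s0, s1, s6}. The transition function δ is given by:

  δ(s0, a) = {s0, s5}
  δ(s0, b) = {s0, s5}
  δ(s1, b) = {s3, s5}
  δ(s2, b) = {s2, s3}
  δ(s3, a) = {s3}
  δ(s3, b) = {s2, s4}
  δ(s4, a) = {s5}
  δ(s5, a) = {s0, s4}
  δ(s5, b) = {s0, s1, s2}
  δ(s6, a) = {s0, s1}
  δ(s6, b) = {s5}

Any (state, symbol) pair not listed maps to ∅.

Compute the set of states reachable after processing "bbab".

{s0, s1, s2, s5}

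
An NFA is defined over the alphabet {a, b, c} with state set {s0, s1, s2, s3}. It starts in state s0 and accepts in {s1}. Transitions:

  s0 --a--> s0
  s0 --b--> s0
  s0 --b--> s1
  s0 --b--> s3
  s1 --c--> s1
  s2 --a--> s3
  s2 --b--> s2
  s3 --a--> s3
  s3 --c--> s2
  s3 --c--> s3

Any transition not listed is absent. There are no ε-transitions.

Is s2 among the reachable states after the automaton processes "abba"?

No

Start in {s0}.
Read 'a': {s0} → {s0}.
Read 'b': {s0} → {s0, s1, s3}.
Read 'b': {s0, s1, s3} → {s0, s1, s3}.
Read 'a': {s0, s1, s3} → {s0, s3}.
State s2 is not in {s0, s3}.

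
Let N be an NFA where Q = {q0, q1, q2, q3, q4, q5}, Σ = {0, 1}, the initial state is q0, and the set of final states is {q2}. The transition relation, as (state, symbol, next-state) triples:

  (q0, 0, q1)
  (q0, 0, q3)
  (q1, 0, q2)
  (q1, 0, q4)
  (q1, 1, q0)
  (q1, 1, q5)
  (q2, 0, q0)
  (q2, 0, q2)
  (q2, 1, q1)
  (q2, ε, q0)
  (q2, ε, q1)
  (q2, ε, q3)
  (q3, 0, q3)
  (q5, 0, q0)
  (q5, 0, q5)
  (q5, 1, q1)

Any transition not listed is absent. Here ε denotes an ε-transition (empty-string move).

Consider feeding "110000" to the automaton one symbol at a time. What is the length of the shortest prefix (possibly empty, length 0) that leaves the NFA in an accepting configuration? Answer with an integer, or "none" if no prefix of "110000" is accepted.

none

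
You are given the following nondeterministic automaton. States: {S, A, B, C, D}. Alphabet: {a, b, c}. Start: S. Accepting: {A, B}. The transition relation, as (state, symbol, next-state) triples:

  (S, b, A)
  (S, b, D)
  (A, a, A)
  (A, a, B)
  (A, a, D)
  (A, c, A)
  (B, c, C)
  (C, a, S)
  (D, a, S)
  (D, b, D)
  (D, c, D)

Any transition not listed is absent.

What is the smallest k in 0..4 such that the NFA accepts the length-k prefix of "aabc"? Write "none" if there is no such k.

none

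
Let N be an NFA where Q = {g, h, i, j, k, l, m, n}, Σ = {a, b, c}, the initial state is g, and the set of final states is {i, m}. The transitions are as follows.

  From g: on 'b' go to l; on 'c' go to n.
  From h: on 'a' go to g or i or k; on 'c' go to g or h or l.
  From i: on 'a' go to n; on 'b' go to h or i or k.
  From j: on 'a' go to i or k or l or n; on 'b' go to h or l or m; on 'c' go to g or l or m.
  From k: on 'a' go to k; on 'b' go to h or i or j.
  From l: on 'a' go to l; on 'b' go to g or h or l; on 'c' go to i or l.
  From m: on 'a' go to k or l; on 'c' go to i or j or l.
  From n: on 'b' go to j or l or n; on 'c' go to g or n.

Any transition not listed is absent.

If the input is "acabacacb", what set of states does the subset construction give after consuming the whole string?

∅

Start in {g}.
Read 'a': {g} → ∅.
The set is empty and remains empty for the remaining 8 symbols.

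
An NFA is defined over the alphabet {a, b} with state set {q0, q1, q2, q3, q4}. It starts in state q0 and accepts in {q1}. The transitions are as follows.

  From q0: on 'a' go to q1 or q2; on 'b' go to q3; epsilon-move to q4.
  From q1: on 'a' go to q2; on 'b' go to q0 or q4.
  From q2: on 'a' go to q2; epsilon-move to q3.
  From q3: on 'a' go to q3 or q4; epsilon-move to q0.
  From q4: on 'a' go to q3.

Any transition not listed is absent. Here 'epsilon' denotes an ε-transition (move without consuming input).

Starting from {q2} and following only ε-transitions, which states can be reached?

{q0, q2, q3, q4}

Begin with {q2}.
ε-move q2 → q3; add q3.
ε-move q3 → q0; add q0.
ε-move q0 → q4; add q4.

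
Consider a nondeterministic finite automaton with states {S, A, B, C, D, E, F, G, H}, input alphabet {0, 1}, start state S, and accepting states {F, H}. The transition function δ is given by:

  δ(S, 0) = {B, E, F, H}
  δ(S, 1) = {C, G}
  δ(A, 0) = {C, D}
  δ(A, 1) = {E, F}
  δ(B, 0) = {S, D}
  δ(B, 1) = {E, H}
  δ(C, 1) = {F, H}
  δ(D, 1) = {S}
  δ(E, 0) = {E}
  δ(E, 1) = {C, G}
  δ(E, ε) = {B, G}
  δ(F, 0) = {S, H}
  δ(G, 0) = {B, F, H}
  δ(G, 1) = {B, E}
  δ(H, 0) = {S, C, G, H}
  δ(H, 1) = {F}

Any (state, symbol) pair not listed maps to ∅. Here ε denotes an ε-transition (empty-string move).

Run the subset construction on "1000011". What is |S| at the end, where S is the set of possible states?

6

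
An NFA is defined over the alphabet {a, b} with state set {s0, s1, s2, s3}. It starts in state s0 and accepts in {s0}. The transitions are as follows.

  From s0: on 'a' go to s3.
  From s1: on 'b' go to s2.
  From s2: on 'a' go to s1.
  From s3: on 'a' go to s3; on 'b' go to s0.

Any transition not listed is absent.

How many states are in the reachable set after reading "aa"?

1

Start in {s0}.
Read 'a': {s0} → {s3}.
Read 'a': {s3} → {s3}.
That set has 1 state.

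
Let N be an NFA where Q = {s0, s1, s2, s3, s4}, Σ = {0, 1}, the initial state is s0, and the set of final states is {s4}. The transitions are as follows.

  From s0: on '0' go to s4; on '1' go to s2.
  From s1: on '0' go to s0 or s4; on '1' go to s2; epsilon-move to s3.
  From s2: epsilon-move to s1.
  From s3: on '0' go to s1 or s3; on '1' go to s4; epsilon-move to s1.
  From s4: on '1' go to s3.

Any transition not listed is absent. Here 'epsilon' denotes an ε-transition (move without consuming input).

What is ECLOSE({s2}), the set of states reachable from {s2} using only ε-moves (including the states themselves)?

{s1, s2, s3}

Begin with {s2}.
ε-move s2 → s1; add s1.
ε-move s1 → s3; add s3.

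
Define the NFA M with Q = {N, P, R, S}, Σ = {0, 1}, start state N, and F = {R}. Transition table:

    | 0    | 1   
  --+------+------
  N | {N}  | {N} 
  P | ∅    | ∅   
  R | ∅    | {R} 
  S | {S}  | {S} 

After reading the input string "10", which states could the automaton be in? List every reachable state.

{N}

Start in {N}.
Read '1': N→{N}; now {N}.
Read '0': N→{N}; now {N}.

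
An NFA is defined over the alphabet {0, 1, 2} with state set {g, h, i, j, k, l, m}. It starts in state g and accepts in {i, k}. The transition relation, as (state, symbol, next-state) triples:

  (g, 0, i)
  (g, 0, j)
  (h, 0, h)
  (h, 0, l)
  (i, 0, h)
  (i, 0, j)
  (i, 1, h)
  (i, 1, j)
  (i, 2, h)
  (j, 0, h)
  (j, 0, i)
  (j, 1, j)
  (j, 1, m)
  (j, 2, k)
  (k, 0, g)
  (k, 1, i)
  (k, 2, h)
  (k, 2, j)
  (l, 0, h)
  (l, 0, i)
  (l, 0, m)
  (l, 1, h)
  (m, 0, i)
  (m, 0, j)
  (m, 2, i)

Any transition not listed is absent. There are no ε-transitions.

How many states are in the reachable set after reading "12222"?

0

Start in {g}.
Read '1': g→∅; now ∅.
The set is empty and remains empty for the remaining 4 symbols.
That set has 0 states.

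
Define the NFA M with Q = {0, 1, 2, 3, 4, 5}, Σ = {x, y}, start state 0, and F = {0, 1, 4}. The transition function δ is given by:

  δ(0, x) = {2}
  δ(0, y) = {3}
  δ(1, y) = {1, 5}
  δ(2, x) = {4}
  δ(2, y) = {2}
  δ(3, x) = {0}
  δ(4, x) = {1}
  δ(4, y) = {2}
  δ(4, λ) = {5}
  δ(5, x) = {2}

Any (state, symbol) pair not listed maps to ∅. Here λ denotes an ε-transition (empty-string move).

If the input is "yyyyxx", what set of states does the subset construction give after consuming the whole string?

Start in {0}.
Read 'y': 0→{3}; now {3}.
Read 'y': 3→∅; now ∅.
The set is empty and remains empty for the remaining 4 symbols.

∅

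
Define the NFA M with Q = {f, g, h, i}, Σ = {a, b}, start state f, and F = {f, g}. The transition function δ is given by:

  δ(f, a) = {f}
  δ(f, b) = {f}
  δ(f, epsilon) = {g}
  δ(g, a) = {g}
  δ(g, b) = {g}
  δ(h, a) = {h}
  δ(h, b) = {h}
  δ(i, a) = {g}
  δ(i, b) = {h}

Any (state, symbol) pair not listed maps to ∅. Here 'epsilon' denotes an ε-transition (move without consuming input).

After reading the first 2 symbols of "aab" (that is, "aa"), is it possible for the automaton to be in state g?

Yes

Start: ε-closure({f}) = {f, g}.
Read 'a': {f, g} → {f, g}.
Read 'a': {f, g} → {f, g}.
State g is in {f, g}.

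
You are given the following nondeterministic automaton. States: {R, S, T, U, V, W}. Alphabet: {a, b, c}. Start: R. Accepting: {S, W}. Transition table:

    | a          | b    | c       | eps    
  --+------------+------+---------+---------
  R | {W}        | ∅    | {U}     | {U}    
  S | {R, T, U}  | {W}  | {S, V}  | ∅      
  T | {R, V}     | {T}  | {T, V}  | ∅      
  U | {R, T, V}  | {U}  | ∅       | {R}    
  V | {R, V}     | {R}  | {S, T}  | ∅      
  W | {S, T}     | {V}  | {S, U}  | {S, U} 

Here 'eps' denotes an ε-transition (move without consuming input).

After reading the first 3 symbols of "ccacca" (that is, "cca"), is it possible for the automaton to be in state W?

Yes

Start: ε-closure({R}) = {R, U}.
Read 'c': {R, U} → {R, U}.
Read 'c': {R, U} → {R, U}.
Read 'a': {R, U} → {R, S, T, U, V, W}.
State W is in {R, S, T, U, V, W}.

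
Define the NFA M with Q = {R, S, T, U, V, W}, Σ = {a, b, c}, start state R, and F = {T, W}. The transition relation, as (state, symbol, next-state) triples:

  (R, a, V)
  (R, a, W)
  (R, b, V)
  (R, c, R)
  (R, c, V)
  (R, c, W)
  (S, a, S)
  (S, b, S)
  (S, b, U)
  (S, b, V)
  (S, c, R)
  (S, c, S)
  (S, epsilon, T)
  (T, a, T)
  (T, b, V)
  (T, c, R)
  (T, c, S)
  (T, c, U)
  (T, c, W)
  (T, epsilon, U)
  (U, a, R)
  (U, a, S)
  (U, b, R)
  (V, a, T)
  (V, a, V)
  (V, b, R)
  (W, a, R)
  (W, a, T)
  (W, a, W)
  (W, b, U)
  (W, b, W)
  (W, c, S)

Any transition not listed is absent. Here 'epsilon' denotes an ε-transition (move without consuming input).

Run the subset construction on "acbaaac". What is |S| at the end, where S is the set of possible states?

6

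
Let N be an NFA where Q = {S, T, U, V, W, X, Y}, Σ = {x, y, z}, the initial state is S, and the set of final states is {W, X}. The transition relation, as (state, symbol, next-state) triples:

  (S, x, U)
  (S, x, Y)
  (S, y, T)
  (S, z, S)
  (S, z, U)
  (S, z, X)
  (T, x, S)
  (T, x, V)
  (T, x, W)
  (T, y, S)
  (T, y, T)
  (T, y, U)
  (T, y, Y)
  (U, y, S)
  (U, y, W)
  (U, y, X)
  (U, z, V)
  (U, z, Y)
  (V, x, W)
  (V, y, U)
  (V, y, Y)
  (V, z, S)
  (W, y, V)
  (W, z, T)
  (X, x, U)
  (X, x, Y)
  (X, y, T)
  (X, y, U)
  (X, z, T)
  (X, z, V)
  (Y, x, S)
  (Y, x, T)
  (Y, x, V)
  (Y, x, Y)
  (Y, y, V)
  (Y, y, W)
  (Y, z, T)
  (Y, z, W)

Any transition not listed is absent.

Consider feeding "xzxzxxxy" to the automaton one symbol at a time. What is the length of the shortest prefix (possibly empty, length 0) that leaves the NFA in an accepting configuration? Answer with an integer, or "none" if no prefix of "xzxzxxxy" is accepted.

2

Start in {S}.
Read 'x': S→{U, Y}; now {U, Y}.
Read 'z': U→{V, Y}, Y→{T, W}; now {T, V, W, Y}.
None of the earlier sets intersect F, but {T, V, W, Y} does.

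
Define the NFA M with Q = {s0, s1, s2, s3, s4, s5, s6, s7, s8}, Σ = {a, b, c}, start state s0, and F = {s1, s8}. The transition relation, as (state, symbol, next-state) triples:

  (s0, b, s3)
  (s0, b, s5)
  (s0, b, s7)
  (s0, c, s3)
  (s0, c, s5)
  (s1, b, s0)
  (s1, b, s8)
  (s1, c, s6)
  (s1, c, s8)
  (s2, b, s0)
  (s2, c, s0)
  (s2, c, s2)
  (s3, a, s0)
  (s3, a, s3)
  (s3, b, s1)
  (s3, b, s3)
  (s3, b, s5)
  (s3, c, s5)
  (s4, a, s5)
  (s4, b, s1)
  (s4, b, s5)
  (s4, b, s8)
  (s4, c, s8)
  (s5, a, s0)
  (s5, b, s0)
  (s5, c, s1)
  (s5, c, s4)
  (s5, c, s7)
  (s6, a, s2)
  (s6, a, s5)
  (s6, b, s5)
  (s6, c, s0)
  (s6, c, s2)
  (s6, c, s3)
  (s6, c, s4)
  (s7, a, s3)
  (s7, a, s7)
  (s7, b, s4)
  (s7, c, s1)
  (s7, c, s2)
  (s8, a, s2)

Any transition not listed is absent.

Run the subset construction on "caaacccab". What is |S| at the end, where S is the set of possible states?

5

Start in {s0}.
Read 'c': s0→{s3, s5}; now {s3, s5}.
Read 'a': s3→{s0, s3}, s5→{s0}; now {s0, s3}.
Read 'a': s0→∅, s3→{s0, s3}; now {s0, s3}.
Read 'a': s0→∅, s3→{s0, s3}; now {s0, s3}.
Read 'c': s0→{s3, s5}, s3→{s5}; now {s3, s5}.
Read 'c': s3→{s5}, s5→{s1, s4, s7}; now {s1, s4, s5, s7}.
Read 'c': s1→{s6, s8}, s4→{s8}, s5→{s1, s4, s7}, s7→{s1, s2}; now {s1, s2, s4, s6, s7, s8}.
Read 'a': s1→∅, s2→∅, s4→{s5}, s6→{s2, s5}, s7→{s3, s7}, s8→{s2}; now {s2, s3, s5, s7}.
Read 'b': s2→{s0}, s3→{s1, s3, s5}, s5→{s0}, s7→{s4}; now {s0, s1, s3, s4, s5}.
That set has 5 states.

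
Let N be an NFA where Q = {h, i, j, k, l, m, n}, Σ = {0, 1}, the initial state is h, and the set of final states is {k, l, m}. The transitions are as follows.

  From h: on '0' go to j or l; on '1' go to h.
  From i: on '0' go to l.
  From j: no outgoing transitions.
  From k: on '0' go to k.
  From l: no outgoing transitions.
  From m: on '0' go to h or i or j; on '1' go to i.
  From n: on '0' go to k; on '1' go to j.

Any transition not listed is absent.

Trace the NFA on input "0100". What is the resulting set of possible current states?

Start in {h}.
Read '0': {h} → {j, l}.
Read '1': {j, l} → ∅.
The set is empty and remains empty for the remaining 2 symbols.

∅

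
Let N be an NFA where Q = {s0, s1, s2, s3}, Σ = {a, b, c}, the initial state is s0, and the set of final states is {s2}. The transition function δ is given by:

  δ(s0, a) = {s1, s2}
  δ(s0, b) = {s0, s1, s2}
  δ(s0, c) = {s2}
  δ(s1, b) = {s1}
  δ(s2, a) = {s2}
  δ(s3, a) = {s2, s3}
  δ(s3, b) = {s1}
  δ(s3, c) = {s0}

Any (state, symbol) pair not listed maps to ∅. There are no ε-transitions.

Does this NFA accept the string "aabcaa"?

No

Start in {s0}.
Read 'a': s0→{s1, s2}; now {s1, s2}.
Read 'a': s1→∅, s2→{s2}; now {s2}.
Read 'b': s2→∅; now ∅.
The set is empty and remains empty for the remaining 3 symbols.
The final set ∅ contains no accepting state.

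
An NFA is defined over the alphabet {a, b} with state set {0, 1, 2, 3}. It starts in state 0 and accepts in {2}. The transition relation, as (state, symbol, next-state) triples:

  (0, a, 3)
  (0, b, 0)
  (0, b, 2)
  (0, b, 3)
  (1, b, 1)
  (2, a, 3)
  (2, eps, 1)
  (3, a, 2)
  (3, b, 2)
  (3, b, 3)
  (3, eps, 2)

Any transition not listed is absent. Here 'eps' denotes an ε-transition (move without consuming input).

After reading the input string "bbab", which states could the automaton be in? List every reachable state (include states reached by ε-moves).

Start in {0}.
Read 'b': {0} → {0, 1, 2, 3}.
Read 'b': {0, 1, 2, 3} → {0, 1, 2, 3}.
Read 'a': {0, 1, 2, 3} → {1, 2, 3}.
Read 'b': {1, 2, 3} → {1, 2, 3}.

{1, 2, 3}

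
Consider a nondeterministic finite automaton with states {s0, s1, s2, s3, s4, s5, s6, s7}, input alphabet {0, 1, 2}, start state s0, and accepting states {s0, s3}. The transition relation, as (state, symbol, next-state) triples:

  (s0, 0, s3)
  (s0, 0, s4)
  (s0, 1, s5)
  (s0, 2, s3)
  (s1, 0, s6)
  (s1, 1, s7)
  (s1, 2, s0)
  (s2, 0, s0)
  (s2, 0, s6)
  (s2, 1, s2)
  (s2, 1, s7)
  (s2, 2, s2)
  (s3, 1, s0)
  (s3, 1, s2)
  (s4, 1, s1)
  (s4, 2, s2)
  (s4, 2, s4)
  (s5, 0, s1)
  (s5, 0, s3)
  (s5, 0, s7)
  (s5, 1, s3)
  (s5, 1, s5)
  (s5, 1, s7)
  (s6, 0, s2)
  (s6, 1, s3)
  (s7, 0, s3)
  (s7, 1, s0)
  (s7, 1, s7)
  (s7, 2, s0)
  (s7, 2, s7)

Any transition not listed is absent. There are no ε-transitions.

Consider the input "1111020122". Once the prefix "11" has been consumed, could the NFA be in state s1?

No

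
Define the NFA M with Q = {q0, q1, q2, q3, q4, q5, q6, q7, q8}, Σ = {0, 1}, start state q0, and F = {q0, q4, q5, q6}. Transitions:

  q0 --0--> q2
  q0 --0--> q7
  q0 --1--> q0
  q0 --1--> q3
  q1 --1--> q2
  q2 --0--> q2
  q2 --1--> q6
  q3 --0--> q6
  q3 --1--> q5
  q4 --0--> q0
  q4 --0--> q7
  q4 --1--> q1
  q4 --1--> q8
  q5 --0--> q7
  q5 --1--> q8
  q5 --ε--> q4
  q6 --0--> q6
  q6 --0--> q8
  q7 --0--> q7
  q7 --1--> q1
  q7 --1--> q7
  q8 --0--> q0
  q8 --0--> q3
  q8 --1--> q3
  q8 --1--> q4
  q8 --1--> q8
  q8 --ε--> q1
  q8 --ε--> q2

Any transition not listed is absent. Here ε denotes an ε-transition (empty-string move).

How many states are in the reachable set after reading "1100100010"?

7

Start in {q0}.
Read '1': {q0} → {q0, q3}.
Read '1': {q0, q3} → {q0, q3, q4, q5}.
Read '0': {q0, q3, q4, q5} → {q0, q2, q6, q7}.
Read '0': {q0, q2, q6, q7} → {q1, q2, q6, q7, q8}.
Read '1': {q1, q2, q6, q7, q8} → {q1, q2, q3, q4, q6, q7, q8}.
Read '0': {q1, q2, q3, q4, q6, q7, q8} → {q0, q1, q2, q3, q6, q7, q8}.
Read '0': {q0, q1, q2, q3, q6, q7, q8} → {q0, q1, q2, q3, q6, q7, q8}.
Read '0': {q0, q1, q2, q3, q6, q7, q8} → {q0, q1, q2, q3, q6, q7, q8}.
Read '1': {q0, q1, q2, q3, q6, q7, q8} → {q0, q1, q2, q3, q4, q5, q6, q7, q8}.
Read '0': {q0, q1, q2, q3, q4, q5, q6, q7, q8} → {q0, q1, q2, q3, q6, q7, q8}.
That set has 7 states.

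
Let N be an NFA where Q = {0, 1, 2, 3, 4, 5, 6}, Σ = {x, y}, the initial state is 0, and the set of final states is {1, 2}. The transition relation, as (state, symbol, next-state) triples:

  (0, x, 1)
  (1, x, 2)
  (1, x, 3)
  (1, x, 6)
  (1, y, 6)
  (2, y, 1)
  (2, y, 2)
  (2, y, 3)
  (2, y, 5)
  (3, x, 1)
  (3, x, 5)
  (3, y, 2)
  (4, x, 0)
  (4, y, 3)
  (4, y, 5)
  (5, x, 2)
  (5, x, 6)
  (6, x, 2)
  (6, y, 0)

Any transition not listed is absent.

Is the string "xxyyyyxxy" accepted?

Yes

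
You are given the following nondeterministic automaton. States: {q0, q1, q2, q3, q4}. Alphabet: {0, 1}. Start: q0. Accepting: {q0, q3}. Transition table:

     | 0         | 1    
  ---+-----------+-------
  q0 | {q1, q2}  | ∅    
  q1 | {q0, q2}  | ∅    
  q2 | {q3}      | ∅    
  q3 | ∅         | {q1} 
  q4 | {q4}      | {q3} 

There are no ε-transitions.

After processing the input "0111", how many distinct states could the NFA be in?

Start in {q0}.
Read '0': q0→{q1, q2}; now {q1, q2}.
Read '1': q1→∅, q2→∅; now ∅.
The set is empty and remains empty for the remaining 2 symbols.
That set has 0 states.

0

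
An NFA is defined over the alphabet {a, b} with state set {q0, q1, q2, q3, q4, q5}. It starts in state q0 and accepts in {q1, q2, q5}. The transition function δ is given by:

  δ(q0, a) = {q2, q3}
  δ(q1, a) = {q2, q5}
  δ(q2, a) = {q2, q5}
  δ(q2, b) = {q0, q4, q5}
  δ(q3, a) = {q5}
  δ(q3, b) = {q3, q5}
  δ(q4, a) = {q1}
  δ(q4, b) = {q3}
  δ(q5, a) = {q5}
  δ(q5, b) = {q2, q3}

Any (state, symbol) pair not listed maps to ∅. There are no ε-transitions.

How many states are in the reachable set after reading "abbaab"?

5

Start in {q0}.
Read 'a': q0→{q2, q3}; now {q2, q3}.
Read 'b': q2→{q0, q4, q5}, q3→{q3, q5}; now {q0, q3, q4, q5}.
Read 'b': q0→∅, q3→{q3, q5}, q4→{q3}, q5→{q2, q3}; now {q2, q3, q5}.
Read 'a': q2→{q2, q5}, q3→{q5}, q5→{q5}; now {q2, q5}.
Read 'a': q2→{q2, q5}, q5→{q5}; now {q2, q5}.
Read 'b': q2→{q0, q4, q5}, q5→{q2, q3}; now {q0, q2, q3, q4, q5}.
That set has 5 states.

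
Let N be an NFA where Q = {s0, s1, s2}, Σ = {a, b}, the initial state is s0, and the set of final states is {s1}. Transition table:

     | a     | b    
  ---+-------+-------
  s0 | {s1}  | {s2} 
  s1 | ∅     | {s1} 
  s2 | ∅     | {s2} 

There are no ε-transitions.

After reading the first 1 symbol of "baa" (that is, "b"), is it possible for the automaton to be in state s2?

Start in {s0}.
Read 'b': {s0} → {s2}.
State s2 is in {s2}.

Yes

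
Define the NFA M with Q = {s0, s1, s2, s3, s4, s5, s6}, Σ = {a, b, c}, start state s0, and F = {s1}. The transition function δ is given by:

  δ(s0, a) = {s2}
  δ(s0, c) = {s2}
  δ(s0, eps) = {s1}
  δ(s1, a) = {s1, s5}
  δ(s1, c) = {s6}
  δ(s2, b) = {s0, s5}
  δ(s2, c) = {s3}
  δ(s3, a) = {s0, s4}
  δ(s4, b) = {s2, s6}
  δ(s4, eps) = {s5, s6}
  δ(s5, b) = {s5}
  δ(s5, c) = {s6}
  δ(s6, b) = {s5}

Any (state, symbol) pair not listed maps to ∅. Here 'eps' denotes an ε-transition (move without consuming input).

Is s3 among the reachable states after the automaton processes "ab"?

No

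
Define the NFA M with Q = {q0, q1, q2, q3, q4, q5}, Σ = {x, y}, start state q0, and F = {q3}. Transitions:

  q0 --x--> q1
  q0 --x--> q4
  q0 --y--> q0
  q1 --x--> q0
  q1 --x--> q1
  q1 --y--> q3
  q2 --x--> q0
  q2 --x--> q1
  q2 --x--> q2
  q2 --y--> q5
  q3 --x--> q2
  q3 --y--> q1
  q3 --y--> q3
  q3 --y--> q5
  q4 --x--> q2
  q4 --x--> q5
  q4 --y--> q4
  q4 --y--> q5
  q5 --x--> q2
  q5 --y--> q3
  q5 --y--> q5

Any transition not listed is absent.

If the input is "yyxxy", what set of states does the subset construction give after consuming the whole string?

Start in {q0}.
Read 'y': {q0} → {q0}.
Read 'y': {q0} → {q0}.
Read 'x': {q0} → {q1, q4}.
Read 'x': {q1, q4} → {q0, q1, q2, q5}.
Read 'y': {q0, q1, q2, q5} → {q0, q3, q5}.

{q0, q3, q5}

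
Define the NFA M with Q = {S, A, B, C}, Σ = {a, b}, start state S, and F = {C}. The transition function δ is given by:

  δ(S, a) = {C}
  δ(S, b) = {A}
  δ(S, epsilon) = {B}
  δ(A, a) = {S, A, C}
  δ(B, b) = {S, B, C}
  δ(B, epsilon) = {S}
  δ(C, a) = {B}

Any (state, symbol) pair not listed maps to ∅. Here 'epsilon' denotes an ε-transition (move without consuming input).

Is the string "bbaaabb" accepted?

Yes

Start: ε-closure({S}) = {S, B}.
Read 'b': {S, B} → {S, A, B, C}.
Read 'b': {S, A, B, C} → {S, A, B, C}.
Read 'a': {S, A, B, C} → {S, A, B, C}.
Read 'a': {S, A, B, C} → {S, A, B, C}.
Read 'a': {S, A, B, C} → {S, A, B, C}.
Read 'b': {S, A, B, C} → {S, A, B, C}.
Read 'b': {S, A, B, C} → {S, A, B, C}.
The final set {S, A, B, C} contains the accepting state C.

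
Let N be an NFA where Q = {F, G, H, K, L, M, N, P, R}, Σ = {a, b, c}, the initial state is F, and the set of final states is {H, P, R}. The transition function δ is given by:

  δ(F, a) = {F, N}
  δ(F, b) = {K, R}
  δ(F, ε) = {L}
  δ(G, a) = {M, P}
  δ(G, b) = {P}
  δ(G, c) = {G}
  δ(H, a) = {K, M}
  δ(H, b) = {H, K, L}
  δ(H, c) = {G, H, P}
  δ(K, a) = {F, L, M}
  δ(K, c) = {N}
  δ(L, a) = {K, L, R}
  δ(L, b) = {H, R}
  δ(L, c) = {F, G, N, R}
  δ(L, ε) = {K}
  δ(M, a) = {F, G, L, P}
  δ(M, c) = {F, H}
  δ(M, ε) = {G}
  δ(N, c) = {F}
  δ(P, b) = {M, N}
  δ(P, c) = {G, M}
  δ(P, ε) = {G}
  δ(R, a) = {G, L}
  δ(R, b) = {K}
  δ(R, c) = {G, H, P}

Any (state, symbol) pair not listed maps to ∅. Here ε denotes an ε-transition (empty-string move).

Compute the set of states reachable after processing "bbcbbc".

{F, G, H, K, L, M, N, P, R}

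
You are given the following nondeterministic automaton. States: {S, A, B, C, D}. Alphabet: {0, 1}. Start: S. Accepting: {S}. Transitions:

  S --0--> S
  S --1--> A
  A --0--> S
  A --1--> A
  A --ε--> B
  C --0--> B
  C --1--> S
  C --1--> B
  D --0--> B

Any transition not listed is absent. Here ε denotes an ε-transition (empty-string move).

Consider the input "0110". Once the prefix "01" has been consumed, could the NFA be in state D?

No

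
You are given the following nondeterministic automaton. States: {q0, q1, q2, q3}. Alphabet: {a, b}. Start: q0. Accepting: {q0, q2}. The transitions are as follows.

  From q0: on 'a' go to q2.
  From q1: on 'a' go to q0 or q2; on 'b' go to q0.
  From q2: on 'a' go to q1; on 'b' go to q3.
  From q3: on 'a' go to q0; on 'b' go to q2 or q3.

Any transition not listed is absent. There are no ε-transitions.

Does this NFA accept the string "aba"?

Yes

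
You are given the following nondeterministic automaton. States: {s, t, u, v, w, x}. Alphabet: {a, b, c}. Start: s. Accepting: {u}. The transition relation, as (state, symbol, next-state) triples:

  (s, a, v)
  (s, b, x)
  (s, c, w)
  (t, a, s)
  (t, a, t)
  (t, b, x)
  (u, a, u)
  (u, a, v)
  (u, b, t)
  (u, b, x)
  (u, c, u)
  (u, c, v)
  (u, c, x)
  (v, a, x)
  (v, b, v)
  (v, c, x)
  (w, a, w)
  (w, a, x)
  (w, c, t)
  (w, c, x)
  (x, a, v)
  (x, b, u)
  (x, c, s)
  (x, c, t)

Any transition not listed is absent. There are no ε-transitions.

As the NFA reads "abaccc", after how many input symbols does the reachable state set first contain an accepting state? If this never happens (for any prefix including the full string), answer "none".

Start in {s}.
Read 'a': s→{v}; now {v}.
Read 'b': v→{v}; now {v}.
Read 'a': v→{x}; now {x}.
Read 'c': x→{s, t}; now {s, t}.
Read 'c': s→{w}, t→∅; now {w}.
Read 'c': w→{t, x}; now {t, x}.
No reachable set along the way intersects F.

none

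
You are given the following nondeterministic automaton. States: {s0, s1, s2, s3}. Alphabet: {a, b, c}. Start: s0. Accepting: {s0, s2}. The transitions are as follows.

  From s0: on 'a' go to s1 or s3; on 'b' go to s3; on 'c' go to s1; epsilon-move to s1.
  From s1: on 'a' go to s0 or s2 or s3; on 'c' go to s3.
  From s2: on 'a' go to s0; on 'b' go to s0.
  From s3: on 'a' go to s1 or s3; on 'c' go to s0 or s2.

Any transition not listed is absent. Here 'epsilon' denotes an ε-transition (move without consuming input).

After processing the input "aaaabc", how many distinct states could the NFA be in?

4

Start: ε-closure({s0}) = {s0, s1}.
Read 'a': s0→{s1, s3}, s1→{s0, s2, s3}; now {s0, s1, s2, s3}.
Read 'a': s0→{s1, s3}, s1→{s0, s2, s3}, s2→{s0}, s3→{s1, s3}; now {s0, s1, s2, s3}.
Read 'a': s0→{s1, s3}, s1→{s0, s2, s3}, s2→{s0}, s3→{s1, s3}; now {s0, s1, s2, s3}.
Read 'a': s0→{s1, s3}, s1→{s0, s2, s3}, s2→{s0}, s3→{s1, s3}; now {s0, s1, s2, s3}.
Read 'b': s0→{s3}, s1→∅, s2→{s0}, s3→∅; union {s0, s3}; ε-closure = {s0, s1, s3}.
Read 'c': s0→{s1}, s1→{s3}, s3→{s0, s2}; now {s0, s1, s2, s3}.
That set has 4 states.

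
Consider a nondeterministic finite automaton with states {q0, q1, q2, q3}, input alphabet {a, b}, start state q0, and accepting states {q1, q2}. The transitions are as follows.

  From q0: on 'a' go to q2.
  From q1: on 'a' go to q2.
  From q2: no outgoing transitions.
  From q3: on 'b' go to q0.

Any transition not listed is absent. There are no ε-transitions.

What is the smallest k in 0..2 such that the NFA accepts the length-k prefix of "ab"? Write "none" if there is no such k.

Start in {q0}.
Read 'a': q0→{q2}; now {q2}.
None of the earlier sets intersect F, but {q2} does.

1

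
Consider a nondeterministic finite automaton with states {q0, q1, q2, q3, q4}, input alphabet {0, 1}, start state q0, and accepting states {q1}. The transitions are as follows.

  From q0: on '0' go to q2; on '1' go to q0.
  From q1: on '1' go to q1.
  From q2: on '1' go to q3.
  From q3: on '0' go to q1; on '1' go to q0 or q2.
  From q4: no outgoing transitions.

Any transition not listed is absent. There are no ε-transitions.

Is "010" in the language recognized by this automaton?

Yes

Start in {q0}.
Read '0': {q0} → {q2}.
Read '1': {q2} → {q3}.
Read '0': {q3} → {q1}.
The final set {q1} contains the accepting state q1.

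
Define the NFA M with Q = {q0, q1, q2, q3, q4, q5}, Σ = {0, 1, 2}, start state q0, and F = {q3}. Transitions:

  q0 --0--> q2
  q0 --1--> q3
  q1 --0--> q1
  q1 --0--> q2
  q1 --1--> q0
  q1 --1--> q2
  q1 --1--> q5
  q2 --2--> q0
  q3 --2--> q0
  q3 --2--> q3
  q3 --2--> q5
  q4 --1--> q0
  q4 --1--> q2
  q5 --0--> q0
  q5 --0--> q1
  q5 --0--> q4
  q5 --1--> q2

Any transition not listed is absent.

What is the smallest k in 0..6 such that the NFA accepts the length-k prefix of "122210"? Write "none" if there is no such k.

1

Start in {q0}.
Read '1': q0→{q3}; now {q3}.
None of the earlier sets intersect F, but {q3} does.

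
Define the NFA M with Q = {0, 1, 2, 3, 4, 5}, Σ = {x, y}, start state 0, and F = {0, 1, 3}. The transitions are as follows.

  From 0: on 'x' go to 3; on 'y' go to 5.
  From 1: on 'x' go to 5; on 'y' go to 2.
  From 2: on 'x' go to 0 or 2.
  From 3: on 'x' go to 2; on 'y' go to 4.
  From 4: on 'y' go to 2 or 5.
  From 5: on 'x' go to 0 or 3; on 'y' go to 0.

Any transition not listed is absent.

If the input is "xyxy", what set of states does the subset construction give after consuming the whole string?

∅

Start in {0}.
Read 'x': {0} → {3}.
Read 'y': {3} → {4}.
Read 'x': {4} → ∅.
The set is empty and remains empty for the remaining 1 symbol.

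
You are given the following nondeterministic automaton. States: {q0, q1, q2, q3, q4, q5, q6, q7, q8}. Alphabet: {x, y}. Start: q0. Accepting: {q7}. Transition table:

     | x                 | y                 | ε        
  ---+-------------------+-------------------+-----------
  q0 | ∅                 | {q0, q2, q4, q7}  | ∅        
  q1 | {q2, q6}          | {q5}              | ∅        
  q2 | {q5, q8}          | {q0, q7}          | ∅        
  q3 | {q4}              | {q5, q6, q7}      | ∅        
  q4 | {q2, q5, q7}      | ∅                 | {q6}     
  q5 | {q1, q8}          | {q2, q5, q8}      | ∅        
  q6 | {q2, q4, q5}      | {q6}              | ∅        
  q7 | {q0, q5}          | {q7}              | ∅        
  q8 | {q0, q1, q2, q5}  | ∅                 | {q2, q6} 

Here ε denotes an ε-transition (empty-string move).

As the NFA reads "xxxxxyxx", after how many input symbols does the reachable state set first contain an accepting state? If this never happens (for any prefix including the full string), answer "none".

Start in {q0}.
Read 'x': q0→∅; now ∅.
The set is empty and remains empty for the remaining 7 symbols.
No reachable set along the way intersects F.

none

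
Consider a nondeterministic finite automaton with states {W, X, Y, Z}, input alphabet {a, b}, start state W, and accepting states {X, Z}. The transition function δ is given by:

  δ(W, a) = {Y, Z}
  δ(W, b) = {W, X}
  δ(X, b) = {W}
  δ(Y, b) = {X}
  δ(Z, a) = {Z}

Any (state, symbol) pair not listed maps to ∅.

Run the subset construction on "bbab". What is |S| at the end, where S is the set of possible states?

1

Start in {W}.
Read 'b': W→{W, X}; now {W, X}.
Read 'b': W→{W, X}, X→{W}; now {W, X}.
Read 'a': W→{Y, Z}, X→∅; now {Y, Z}.
Read 'b': Y→{X}, Z→∅; now {X}.
That set has 1 state.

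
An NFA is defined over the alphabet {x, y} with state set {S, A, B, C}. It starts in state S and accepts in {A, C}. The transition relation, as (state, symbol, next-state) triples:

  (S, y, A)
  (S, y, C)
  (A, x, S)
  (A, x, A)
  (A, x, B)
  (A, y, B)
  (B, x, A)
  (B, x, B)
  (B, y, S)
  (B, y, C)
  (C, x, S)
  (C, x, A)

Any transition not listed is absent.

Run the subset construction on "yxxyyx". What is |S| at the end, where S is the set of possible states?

3

Start in {S}.
Read 'y': {S} → {A, C}.
Read 'x': {A, C} → {S, A, B}.
Read 'x': {S, A, B} → {S, A, B}.
Read 'y': {S, A, B} → {S, A, B, C}.
Read 'y': {S, A, B, C} → {S, A, B, C}.
Read 'x': {S, A, B, C} → {S, A, B}.
That set has 3 states.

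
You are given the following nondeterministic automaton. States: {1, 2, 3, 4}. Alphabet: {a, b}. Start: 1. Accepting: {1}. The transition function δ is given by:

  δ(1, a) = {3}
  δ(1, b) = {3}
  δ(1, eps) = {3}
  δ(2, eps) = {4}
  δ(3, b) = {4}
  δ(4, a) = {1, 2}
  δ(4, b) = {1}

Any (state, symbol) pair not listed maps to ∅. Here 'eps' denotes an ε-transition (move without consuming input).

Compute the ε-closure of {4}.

{4}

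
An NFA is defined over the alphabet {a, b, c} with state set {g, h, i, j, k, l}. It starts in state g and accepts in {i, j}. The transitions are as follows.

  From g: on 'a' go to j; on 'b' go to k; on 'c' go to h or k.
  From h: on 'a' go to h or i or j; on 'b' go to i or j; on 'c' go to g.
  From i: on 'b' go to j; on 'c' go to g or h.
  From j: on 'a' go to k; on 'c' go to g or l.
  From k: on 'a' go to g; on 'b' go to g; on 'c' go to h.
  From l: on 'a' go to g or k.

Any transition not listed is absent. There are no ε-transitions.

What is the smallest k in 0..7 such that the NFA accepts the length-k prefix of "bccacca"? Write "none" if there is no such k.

Start in {g}.
Read 'b': g→{k}; now {k}.
Read 'c': k→{h}; now {h}.
Read 'c': h→{g}; now {g}.
Read 'a': g→{j}; now {j}.
None of the earlier sets intersect F, but {j} does.

4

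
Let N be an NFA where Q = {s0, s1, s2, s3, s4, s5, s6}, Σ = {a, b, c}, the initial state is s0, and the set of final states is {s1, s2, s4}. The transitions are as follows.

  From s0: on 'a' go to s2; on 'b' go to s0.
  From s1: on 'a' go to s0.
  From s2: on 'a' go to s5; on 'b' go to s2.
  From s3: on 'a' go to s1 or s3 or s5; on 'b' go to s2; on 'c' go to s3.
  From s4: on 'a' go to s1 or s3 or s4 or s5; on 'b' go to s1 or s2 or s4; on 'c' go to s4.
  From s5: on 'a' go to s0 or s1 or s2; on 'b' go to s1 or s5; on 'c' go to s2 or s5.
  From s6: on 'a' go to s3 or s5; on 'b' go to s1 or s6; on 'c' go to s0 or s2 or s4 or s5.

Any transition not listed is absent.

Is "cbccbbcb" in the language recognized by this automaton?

No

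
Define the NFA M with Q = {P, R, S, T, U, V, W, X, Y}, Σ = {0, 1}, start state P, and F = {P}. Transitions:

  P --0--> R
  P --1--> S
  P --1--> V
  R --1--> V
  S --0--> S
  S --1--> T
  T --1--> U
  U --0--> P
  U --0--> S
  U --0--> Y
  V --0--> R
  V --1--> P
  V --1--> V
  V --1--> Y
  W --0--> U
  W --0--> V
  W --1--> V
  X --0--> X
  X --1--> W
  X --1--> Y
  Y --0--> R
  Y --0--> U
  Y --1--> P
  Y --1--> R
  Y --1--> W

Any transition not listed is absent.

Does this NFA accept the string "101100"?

Yes

Start in {P}.
Read '1': P→{S, V}; now {S, V}.
Read '0': S→{S}, V→{R}; now {R, S}.
Read '1': R→{V}, S→{T}; now {T, V}.
Read '1': T→{U}, V→{P, V, Y}; now {P, U, V, Y}.
Read '0': P→{R}, U→{P, S, Y}, V→{R}, Y→{R, U}; now {P, R, S, U, Y}.
Read '0': P→{R}, R→∅, S→{S}, U→{P, S, Y}, Y→{R, U}; now {P, R, S, U, Y}.
The final set {P, R, S, U, Y} contains the accepting state P.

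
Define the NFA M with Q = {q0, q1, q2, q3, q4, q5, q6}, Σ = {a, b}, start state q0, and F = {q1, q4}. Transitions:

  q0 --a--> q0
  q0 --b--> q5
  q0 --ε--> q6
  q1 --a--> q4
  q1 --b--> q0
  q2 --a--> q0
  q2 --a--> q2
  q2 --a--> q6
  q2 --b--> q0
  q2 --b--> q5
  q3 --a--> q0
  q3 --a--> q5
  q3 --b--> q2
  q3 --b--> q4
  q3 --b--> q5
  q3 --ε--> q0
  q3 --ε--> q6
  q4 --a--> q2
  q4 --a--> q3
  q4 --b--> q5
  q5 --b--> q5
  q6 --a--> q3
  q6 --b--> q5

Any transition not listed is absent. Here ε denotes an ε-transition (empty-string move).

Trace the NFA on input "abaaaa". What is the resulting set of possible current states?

Start: ε-closure({q0}) = {q0, q6}.
Read 'a': q0→{q0}, q6→{q3}; union {q0, q3}; ε-closure = {q0, q3, q6}.
Read 'b': q0→{q5}, q3→{q2, q4, q5}, q6→{q5}; now {q2, q4, q5}.
Read 'a': q2→{q0, q2, q6}, q4→{q2, q3}, q5→∅; now {q0, q2, q3, q6}.
Read 'a': q0→{q0}, q2→{q0, q2, q6}, q3→{q0, q5}, q6→{q3}; now {q0, q2, q3, q5, q6}.
Read 'a': q0→{q0}, q2→{q0, q2, q6}, q3→{q0, q5}, q5→∅, q6→{q3}; now {q0, q2, q3, q5, q6}.
Read 'a': q0→{q0}, q2→{q0, q2, q6}, q3→{q0, q5}, q5→∅, q6→{q3}; now {q0, q2, q3, q5, q6}.

{q0, q2, q3, q5, q6}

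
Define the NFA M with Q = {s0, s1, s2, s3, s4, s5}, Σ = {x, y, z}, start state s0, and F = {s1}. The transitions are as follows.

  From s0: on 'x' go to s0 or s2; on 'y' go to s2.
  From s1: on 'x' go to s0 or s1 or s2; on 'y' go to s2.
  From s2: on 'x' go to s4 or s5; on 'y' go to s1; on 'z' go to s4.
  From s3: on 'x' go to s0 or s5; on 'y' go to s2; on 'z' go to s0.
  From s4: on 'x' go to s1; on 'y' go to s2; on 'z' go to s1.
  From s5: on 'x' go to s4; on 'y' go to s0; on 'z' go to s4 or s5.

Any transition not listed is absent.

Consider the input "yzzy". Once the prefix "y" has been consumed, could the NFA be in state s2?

Start in {s0}.
Read 'y': {s0} → {s2}.
State s2 is in {s2}.

Yes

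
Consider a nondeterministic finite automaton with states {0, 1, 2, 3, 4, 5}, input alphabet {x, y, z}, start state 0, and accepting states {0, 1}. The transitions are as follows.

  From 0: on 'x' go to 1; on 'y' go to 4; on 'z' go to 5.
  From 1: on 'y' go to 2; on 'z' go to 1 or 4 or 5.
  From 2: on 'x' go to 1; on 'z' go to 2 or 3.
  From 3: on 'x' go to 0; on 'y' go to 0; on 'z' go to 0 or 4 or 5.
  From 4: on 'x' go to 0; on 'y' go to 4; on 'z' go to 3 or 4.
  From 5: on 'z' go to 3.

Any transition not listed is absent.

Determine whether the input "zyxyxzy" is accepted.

No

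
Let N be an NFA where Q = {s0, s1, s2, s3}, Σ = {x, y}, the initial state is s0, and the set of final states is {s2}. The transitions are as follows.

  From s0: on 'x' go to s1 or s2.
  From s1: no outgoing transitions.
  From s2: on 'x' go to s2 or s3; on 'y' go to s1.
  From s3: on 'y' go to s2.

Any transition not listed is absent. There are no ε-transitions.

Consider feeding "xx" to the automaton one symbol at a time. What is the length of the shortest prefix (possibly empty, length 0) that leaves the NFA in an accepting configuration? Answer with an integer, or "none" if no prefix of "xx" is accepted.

1

Start in {s0}.
Read 'x': {s0} → {s1, s2}.
None of the earlier sets intersect F, but {s1, s2} does.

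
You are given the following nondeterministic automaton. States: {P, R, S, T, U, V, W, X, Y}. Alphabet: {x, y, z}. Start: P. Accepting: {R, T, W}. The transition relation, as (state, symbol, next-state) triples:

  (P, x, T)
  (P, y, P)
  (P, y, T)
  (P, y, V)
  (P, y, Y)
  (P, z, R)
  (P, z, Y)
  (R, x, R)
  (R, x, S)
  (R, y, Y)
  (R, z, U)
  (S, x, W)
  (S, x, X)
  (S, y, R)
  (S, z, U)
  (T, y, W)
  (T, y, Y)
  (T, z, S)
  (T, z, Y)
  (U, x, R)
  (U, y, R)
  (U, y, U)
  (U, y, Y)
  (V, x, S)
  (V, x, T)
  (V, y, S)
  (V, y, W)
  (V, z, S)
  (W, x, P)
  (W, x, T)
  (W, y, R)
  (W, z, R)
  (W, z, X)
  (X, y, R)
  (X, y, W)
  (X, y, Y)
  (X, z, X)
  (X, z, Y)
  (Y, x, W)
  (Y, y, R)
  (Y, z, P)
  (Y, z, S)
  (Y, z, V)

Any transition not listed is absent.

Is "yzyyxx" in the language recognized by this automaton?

Start in {P}.
Read 'y': {P} → {P, T, V, Y}.
Read 'z': {P, T, V, Y} → {P, R, S, V, Y}.
Read 'y': {P, R, S, V, Y} → {P, R, S, T, V, W, Y}.
Read 'y': {P, R, S, T, V, W, Y} → {P, R, S, T, V, W, Y}.
Read 'x': {P, R, S, T, V, W, Y} → {P, R, S, T, W, X}.
Read 'x': {P, R, S, T, W, X} → {P, R, S, T, W, X}.
The final set {P, R, S, T, W, X} contains the accepting states R, T, W.

Yes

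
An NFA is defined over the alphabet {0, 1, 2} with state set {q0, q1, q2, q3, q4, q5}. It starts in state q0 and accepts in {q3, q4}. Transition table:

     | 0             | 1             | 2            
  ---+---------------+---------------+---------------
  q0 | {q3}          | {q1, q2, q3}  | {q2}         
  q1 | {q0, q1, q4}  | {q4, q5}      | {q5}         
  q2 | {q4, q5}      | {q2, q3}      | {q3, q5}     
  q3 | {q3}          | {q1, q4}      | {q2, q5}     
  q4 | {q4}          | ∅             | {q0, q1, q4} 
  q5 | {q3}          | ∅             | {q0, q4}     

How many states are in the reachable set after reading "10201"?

Start in {q0}.
Read '1': q0→{q1, q2, q3}; now {q1, q2, q3}.
Read '0': q1→{q0, q1, q4}, q2→{q4, q5}, q3→{q3}; now {q0, q1, q3, q4, q5}.
Read '2': q0→{q2}, q1→{q5}, q3→{q2, q5}, q4→{q0, q1, q4}, q5→{q0, q4}; now {q0, q1, q2, q4, q5}.
Read '0': q0→{q3}, q1→{q0, q1, q4}, q2→{q4, q5}, q4→{q4}, q5→{q3}; now {q0, q1, q3, q4, q5}.
Read '1': q0→{q1, q2, q3}, q1→{q4, q5}, q3→{q1, q4}, q4→∅, q5→∅; now {q1, q2, q3, q4, q5}.
That set has 5 states.

5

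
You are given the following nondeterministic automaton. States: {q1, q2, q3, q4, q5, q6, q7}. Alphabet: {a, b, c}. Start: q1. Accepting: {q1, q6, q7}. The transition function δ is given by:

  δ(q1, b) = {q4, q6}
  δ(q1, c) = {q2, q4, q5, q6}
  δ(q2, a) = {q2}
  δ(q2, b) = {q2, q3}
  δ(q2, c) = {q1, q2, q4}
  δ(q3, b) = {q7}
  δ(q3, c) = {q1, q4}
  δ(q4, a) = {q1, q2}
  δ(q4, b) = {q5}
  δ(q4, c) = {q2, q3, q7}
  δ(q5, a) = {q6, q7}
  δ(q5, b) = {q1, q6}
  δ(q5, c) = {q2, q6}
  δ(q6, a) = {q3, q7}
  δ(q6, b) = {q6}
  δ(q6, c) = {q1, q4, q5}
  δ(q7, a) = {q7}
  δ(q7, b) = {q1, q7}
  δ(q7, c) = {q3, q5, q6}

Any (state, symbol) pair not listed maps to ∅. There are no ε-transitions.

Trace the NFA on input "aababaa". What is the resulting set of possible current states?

∅

Start in {q1}.
Read 'a': q1→∅; now ∅.
The set is empty and remains empty for the remaining 6 symbols.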